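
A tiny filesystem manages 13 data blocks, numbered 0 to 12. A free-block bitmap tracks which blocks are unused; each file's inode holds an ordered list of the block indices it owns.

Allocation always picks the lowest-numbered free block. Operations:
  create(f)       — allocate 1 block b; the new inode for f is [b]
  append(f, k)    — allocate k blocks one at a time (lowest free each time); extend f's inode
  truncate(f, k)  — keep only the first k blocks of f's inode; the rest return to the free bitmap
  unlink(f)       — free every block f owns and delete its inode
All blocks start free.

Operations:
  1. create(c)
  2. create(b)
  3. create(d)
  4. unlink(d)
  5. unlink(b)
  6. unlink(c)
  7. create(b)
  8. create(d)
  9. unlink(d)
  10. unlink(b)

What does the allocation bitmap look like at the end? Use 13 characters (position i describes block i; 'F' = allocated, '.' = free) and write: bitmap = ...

bitmap = .............

  1. create(c)  ⇒  F............  {c→[0]}
  2. create(b)  ⇒  FF...........  {b→[1]; c→[0]}
  3. create(d)  ⇒  FFF..........  {b→[1]; c→[0]; d→[2]}
  4. unlink(d)  ⇒  FF...........  {b→[1]; c→[0]}
  5. unlink(b)  ⇒  F............  {c→[0]}
  6. unlink(c)  ⇒  .............  {}
  7. create(b)  ⇒  F............  {b→[0]}
  8. create(d)  ⇒  FF...........  {b→[0]; d→[1]}
  9. unlink(d)  ⇒  F............  {b→[0]}
  10. unlink(b)  ⇒  .............  {}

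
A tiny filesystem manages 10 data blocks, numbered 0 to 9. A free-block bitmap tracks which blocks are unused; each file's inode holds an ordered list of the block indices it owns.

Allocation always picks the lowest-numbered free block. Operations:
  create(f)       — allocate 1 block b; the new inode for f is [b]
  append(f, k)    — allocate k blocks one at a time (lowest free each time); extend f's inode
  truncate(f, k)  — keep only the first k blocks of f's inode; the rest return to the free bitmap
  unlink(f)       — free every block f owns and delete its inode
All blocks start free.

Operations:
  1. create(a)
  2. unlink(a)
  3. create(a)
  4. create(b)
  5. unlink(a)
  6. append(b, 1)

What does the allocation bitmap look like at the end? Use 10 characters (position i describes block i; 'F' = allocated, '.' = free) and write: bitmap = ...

bitmap = FF........

  1. create(a)  ⇒  F.........  {a→[0]}
  2. unlink(a)  ⇒  ..........  {}
  3. create(a)  ⇒  F.........  {a→[0]}
  4. create(b)  ⇒  FF........  {a→[0]; b→[1]}
  5. unlink(a)  ⇒  .F........  {b→[1]}
  6. append(b, 1)  ⇒  FF........  {b→[1, 0]}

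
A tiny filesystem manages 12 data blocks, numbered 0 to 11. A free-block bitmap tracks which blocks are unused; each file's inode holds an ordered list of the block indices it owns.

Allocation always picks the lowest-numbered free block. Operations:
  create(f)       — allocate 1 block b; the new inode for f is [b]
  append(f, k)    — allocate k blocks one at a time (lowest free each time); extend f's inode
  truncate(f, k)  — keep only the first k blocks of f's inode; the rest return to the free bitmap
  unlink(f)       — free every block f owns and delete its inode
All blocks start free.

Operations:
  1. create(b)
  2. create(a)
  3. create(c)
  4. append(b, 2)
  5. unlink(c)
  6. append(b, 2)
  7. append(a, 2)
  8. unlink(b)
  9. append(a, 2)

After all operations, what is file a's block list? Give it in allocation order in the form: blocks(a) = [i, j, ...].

blocks(a) = [1, 6, 7, 0, 2]

create(b): bitmap=F........... | b=[0]
create(a): bitmap=FF.......... | a=[1] b=[0]
create(c): bitmap=FFF......... | a=[1] b=[0] c=[2]
append(b, 2): bitmap=FFFFF....... | a=[1] b=[0, 3, 4] c=[2]
unlink(c): bitmap=FF.FF....... | a=[1] b=[0, 3, 4]
append(b, 2): bitmap=FFFFFF...... | a=[1] b=[0, 3, 4, 2, 5]
append(a, 2): bitmap=FFFFFFFF.... | a=[1, 6, 7] b=[0, 3, 4, 2, 5]
unlink(b): bitmap=.F....FF.... | a=[1, 6, 7]
append(a, 2): bitmap=FFF...FF.... | a=[1, 6, 7, 0, 2]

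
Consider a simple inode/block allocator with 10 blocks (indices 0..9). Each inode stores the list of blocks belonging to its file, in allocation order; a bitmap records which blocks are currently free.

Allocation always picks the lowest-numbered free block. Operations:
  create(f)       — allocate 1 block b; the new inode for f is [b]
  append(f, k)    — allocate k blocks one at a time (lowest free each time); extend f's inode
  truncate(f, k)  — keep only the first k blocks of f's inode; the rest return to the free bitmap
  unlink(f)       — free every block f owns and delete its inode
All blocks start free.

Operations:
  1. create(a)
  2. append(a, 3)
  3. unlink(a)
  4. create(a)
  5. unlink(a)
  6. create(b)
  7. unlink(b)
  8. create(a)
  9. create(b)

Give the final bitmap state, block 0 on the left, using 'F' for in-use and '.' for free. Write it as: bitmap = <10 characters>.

bitmap = FF........

  1. create(a)  ⇒  F.........  {a→[0]}
  2. append(a, 3)  ⇒  FFFF......  {a→[0, 1, 2, 3]}
  3. unlink(a)  ⇒  ..........  {}
  4. create(a)  ⇒  F.........  {a→[0]}
  5. unlink(a)  ⇒  ..........  {}
  6. create(b)  ⇒  F.........  {b→[0]}
  7. unlink(b)  ⇒  ..........  {}
  8. create(a)  ⇒  F.........  {a→[0]}
  9. create(b)  ⇒  FF........  {a→[0]; b→[1]}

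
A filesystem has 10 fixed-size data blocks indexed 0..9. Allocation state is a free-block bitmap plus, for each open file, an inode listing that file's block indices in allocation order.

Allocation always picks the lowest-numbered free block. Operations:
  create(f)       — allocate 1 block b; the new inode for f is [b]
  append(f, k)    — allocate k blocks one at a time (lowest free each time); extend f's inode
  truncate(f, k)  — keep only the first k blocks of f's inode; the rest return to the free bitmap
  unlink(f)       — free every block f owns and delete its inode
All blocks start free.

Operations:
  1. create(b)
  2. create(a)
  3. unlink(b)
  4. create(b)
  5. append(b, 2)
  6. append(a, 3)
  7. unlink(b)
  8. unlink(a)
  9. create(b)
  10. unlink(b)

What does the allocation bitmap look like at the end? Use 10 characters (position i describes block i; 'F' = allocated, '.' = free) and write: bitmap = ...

after create(b) → b:[0]  free=[F.........]
after create(a) → a:[1], b:[0]  free=[FF........]
after unlink(b) → a:[1]  free=[.F........]
after create(b) → a:[1], b:[0]  free=[FF........]
after append(b, 2) → a:[1], b:[0, 2, 3]  free=[FFFF......]
after append(a, 3) → a:[1, 4, 5, 6], b:[0, 2, 3]  free=[FFFFFFF...]
after unlink(b) → a:[1, 4, 5, 6]  free=[.F..FFF...]
after unlink(a) →   free=[..........]
after create(b) → b:[0]  free=[F.........]
after unlink(b) →   free=[..........]

bitmap = ..........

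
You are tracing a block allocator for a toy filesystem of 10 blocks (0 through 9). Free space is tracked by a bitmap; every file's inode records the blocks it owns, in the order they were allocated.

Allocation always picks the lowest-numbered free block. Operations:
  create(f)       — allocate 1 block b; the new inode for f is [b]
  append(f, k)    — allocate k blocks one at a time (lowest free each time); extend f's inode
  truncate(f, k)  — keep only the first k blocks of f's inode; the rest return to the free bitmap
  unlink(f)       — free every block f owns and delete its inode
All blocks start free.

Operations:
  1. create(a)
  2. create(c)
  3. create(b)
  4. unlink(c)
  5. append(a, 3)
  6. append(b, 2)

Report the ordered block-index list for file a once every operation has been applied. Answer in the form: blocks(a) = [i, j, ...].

blocks(a) = [0, 1, 3, 4]

after create(a) → a:[0]  free=[F.........]
after create(c) → a:[0], c:[1]  free=[FF........]
after create(b) → a:[0], b:[2], c:[1]  free=[FFF.......]
after unlink(c) → a:[0], b:[2]  free=[F.F.......]
after append(a, 3) → a:[0, 1, 3, 4], b:[2]  free=[FFFFF.....]
after append(b, 2) → a:[0, 1, 3, 4], b:[2, 5, 6]  free=[FFFFFFF...]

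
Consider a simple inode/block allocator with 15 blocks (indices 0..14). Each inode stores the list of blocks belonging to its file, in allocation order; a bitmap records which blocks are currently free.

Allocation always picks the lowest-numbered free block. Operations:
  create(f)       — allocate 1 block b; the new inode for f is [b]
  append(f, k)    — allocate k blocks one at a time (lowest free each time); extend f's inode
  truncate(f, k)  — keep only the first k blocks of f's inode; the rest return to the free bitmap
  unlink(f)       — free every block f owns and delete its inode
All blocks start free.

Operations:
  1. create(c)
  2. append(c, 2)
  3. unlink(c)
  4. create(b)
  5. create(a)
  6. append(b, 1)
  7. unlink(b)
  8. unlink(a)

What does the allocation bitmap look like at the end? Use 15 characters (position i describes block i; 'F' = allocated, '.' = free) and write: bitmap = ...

create(c): bitmap=F.............. | c=[0]
append(c, 2): bitmap=FFF............ | c=[0, 1, 2]
unlink(c): bitmap=............... | 
create(b): bitmap=F.............. | b=[0]
create(a): bitmap=FF............. | a=[1] b=[0]
append(b, 1): bitmap=FFF............ | a=[1] b=[0, 2]
unlink(b): bitmap=.F............. | a=[1]
unlink(a): bitmap=............... | 

bitmap = ...............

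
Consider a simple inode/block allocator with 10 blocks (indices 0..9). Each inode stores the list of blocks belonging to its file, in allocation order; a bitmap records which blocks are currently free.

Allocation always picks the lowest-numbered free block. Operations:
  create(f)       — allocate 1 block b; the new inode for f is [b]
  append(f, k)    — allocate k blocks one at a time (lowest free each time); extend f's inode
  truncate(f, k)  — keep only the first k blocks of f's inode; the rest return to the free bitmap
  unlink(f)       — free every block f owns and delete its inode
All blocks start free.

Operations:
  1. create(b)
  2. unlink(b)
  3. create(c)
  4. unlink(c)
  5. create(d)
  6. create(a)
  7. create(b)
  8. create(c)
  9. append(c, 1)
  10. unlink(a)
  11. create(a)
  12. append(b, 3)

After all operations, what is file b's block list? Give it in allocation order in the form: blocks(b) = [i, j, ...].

after create(b) → b:[0]  free=[F.........]
after unlink(b) →   free=[..........]
after create(c) → c:[0]  free=[F.........]
after unlink(c) →   free=[..........]
after create(d) → d:[0]  free=[F.........]
after create(a) → a:[1], d:[0]  free=[FF........]
after create(b) → a:[1], b:[2], d:[0]  free=[FFF.......]
after create(c) → a:[1], b:[2], c:[3], d:[0]  free=[FFFF......]
after append(c, 1) → a:[1], b:[2], c:[3, 4], d:[0]  free=[FFFFF.....]
after unlink(a) → b:[2], c:[3, 4], d:[0]  free=[F.FFF.....]
after create(a) → a:[1], b:[2], c:[3, 4], d:[0]  free=[FFFFF.....]
after append(b, 3) → a:[1], b:[2, 5, 6, 7], c:[3, 4], d:[0]  free=[FFFFFFFF..]

blocks(b) = [2, 5, 6, 7]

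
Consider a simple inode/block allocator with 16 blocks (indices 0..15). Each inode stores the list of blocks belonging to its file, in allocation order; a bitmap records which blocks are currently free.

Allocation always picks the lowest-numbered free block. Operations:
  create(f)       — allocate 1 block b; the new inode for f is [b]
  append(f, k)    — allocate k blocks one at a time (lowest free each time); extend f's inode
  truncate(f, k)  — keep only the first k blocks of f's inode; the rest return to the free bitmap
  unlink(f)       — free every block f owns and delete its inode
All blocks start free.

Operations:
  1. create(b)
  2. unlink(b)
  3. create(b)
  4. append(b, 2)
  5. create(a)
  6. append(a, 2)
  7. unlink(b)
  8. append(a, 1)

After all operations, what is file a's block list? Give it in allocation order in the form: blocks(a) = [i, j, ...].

[1] create(b) — b=0 (map F...............)
[2] unlink(b) —  (map ................)
[3] create(b) — b=0 (map F...............)
[4] append(b, 2) — b=0,1,2 (map FFF.............)
[5] create(a) — a=3 b=0,1,2 (map FFFF............)
[6] append(a, 2) — a=3,4,5 b=0,1,2 (map FFFFFF..........)
[7] unlink(b) — a=3,4,5 (map ...FFF..........)
[8] append(a, 1) — a=3,4,5,0 (map F..FFF..........)

blocks(a) = [3, 4, 5, 0]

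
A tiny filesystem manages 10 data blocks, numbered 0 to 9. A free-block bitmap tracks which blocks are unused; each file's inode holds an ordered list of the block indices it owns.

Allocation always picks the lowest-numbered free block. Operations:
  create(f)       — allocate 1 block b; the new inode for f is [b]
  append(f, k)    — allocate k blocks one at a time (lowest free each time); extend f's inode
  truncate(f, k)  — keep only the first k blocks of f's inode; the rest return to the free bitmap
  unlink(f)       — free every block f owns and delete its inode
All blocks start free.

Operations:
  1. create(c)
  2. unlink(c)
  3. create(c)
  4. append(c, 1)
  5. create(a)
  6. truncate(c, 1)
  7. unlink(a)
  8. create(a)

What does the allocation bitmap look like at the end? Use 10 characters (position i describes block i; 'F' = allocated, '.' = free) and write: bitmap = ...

after create(c) → c:[0]  free=[F.........]
after unlink(c) →   free=[..........]
after create(c) → c:[0]  free=[F.........]
after append(c, 1) → c:[0, 1]  free=[FF........]
after create(a) → a:[2], c:[0, 1]  free=[FFF.......]
after truncate(c, 1) → a:[2], c:[0]  free=[F.F.......]
after unlink(a) → c:[0]  free=[F.........]
after create(a) → a:[1], c:[0]  free=[FF........]

bitmap = FF........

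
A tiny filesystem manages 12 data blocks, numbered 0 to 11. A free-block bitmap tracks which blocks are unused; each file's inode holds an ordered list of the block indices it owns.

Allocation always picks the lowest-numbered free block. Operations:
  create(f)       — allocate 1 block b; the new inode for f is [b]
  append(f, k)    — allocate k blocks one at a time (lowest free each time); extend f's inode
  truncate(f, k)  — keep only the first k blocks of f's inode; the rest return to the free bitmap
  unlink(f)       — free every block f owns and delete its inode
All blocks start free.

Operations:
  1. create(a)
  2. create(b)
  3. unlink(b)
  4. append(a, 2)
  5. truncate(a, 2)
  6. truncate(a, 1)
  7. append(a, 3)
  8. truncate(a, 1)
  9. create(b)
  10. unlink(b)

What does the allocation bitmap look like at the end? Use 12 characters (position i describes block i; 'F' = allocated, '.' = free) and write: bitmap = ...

after create(a) → a:[0]  free=[F...........]
after create(b) → a:[0], b:[1]  free=[FF..........]
after unlink(b) → a:[0]  free=[F...........]
after append(a, 2) → a:[0, 1, 2]  free=[FFF.........]
after truncate(a, 2) → a:[0, 1]  free=[FF..........]
after truncate(a, 1) → a:[0]  free=[F...........]
after append(a, 3) → a:[0, 1, 2, 3]  free=[FFFF........]
after truncate(a, 1) → a:[0]  free=[F...........]
after create(b) → a:[0], b:[1]  free=[FF..........]
after unlink(b) → a:[0]  free=[F...........]

bitmap = F...........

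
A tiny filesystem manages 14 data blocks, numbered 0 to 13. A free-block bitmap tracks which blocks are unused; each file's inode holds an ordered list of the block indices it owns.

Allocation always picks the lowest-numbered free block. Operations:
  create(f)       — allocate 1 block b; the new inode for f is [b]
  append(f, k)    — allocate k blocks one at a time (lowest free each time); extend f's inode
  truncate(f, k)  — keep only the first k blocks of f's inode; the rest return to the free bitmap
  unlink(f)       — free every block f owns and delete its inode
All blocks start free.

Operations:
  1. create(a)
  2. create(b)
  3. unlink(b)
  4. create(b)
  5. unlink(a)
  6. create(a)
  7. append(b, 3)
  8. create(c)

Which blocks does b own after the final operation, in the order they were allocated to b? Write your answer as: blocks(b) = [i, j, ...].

  1. create(a)  ⇒  F.............  {a→[0]}
  2. create(b)  ⇒  FF............  {a→[0]; b→[1]}
  3. unlink(b)  ⇒  F.............  {a→[0]}
  4. create(b)  ⇒  FF............  {a→[0]; b→[1]}
  5. unlink(a)  ⇒  .F............  {b→[1]}
  6. create(a)  ⇒  FF............  {a→[0]; b→[1]}
  7. append(b, 3)  ⇒  FFFFF.........  {a→[0]; b→[1, 2, 3, 4]}
  8. create(c)  ⇒  FFFFFF........  {a→[0]; b→[1, 2, 3, 4]; c→[5]}

blocks(b) = [1, 2, 3, 4]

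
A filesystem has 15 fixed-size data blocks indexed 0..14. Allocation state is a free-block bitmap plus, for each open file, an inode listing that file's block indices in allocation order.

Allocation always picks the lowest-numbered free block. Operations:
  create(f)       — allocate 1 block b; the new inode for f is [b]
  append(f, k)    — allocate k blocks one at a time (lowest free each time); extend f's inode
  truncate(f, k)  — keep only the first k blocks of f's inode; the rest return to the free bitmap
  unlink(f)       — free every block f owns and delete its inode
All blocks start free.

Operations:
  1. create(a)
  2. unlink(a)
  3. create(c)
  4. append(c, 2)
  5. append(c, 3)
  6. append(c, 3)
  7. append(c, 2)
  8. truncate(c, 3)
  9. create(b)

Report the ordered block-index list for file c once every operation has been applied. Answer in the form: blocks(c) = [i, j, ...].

  1. create(a)  ⇒  F..............  {a→[0]}
  2. unlink(a)  ⇒  ...............  {}
  3. create(c)  ⇒  F..............  {c→[0]}
  4. append(c, 2)  ⇒  FFF............  {c→[0, 1, 2]}
  5. append(c, 3)  ⇒  FFFFFF.........  {c→[0, 1, 2, 3, 4, 5]}
  6. append(c, 3)  ⇒  FFFFFFFFF......  {c→[0, 1, 2, 3, 4, 5, 6, 7, 8]}
  7. append(c, 2)  ⇒  FFFFFFFFFFF....  {c→[0, 1, 2, 3, 4, 5, 6, 7, 8, 9, 10]}
  8. truncate(c, 3)  ⇒  FFF............  {c→[0, 1, 2]}
  9. create(b)  ⇒  FFFF...........  {b→[3]; c→[0, 1, 2]}

blocks(c) = [0, 1, 2]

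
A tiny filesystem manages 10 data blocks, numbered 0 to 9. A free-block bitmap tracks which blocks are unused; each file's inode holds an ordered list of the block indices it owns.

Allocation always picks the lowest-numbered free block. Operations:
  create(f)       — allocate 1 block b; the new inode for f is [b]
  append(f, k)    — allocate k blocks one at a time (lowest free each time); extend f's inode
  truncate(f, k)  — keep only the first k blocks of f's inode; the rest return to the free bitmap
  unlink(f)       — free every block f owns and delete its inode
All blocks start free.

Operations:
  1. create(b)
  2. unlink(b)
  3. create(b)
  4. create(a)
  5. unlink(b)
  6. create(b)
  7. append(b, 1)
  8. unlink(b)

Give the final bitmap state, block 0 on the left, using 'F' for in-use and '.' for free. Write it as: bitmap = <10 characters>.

  1. create(b)  ⇒  F.........  {b→[0]}
  2. unlink(b)  ⇒  ..........  {}
  3. create(b)  ⇒  F.........  {b→[0]}
  4. create(a)  ⇒  FF........  {a→[1]; b→[0]}
  5. unlink(b)  ⇒  .F........  {a→[1]}
  6. create(b)  ⇒  FF........  {a→[1]; b→[0]}
  7. append(b, 1)  ⇒  FFF.......  {a→[1]; b→[0, 2]}
  8. unlink(b)  ⇒  .F........  {a→[1]}

bitmap = .F........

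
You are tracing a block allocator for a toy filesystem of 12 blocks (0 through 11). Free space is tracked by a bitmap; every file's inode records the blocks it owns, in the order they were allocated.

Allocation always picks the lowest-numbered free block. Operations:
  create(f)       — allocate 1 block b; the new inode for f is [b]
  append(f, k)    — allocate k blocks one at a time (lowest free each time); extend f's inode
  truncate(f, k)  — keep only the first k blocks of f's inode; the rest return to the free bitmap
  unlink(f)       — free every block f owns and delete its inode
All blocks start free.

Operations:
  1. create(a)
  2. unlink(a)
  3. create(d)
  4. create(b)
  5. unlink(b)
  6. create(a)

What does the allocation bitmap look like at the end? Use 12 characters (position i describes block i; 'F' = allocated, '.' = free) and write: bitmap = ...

bitmap = FF..........

  1. create(a)  ⇒  F...........  {a→[0]}
  2. unlink(a)  ⇒  ............  {}
  3. create(d)  ⇒  F...........  {d→[0]}
  4. create(b)  ⇒  FF..........  {b→[1]; d→[0]}
  5. unlink(b)  ⇒  F...........  {d→[0]}
  6. create(a)  ⇒  FF..........  {a→[1]; d→[0]}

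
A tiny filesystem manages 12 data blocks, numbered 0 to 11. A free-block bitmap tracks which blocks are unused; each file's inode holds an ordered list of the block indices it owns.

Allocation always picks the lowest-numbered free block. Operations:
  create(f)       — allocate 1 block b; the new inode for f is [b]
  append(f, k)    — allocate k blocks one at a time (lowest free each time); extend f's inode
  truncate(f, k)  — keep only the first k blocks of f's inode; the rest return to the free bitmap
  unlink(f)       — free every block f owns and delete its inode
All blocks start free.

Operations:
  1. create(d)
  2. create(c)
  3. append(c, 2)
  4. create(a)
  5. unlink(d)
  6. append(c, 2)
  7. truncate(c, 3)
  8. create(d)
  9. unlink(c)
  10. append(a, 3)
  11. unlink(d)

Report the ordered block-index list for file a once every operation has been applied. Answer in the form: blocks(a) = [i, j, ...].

blocks(a) = [4, 1, 2, 3]

[1] create(d) — d=0 (map F...........)
[2] create(c) — c=1 d=0 (map FF..........)
[3] append(c, 2) — c=1,2,3 d=0 (map FFFF........)
[4] create(a) — a=4 c=1,2,3 d=0 (map FFFFF.......)
[5] unlink(d) — a=4 c=1,2,3 (map .FFFF.......)
[6] append(c, 2) — a=4 c=1,2,3,0,5 (map FFFFFF......)
[7] truncate(c, 3) — a=4 c=1,2,3 (map .FFFF.......)
[8] create(d) — a=4 c=1,2,3 d=0 (map FFFFF.......)
[9] unlink(c) — a=4 d=0 (map F...F.......)
[10] append(a, 3) — a=4,1,2,3 d=0 (map FFFFF.......)
[11] unlink(d) — a=4,1,2,3 (map .FFFF.......)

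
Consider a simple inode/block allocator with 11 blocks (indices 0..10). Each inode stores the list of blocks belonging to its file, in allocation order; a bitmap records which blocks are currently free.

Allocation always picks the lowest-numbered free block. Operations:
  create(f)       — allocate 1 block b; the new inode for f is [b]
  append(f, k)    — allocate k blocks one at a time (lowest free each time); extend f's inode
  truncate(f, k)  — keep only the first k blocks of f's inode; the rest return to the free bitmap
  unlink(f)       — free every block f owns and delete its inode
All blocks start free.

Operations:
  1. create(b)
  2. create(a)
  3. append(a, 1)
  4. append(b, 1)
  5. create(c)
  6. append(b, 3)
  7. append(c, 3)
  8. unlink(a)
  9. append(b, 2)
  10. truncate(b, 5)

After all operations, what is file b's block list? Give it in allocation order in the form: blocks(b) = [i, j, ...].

after create(b) → b:[0]  free=[F..........]
after create(a) → a:[1], b:[0]  free=[FF.........]
after append(a, 1) → a:[1, 2], b:[0]  free=[FFF........]
after append(b, 1) → a:[1, 2], b:[0, 3]  free=[FFFF.......]
after create(c) → a:[1, 2], b:[0, 3], c:[4]  free=[FFFFF......]
after append(b, 3) → a:[1, 2], b:[0, 3, 5, 6, 7], c:[4]  free=[FFFFFFFF...]
after append(c, 3) → a:[1, 2], b:[0, 3, 5, 6, 7], c:[4, 8, 9, 10]  free=[FFFFFFFFFFF]
after unlink(a) → b:[0, 3, 5, 6, 7], c:[4, 8, 9, 10]  free=[F..FFFFFFFF]
after append(b, 2) → b:[0, 3, 5, 6, 7, 1, 2], c:[4, 8, 9, 10]  free=[FFFFFFFFFFF]
after truncate(b, 5) → b:[0, 3, 5, 6, 7], c:[4, 8, 9, 10]  free=[F..FFFFFFFF]

blocks(b) = [0, 3, 5, 6, 7]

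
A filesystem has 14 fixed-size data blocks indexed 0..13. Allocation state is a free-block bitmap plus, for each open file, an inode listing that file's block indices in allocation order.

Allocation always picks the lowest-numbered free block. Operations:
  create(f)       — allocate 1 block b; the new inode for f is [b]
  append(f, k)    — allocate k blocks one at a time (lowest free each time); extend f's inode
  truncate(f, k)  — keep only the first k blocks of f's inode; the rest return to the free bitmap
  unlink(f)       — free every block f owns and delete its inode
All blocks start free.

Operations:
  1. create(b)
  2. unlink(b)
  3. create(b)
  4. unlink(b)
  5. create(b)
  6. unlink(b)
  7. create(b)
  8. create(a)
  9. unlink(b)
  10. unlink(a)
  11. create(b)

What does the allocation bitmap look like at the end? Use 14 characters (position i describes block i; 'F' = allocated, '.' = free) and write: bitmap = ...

bitmap = F.............

  1. create(b)  ⇒  F.............  {b→[0]}
  2. unlink(b)  ⇒  ..............  {}
  3. create(b)  ⇒  F.............  {b→[0]}
  4. unlink(b)  ⇒  ..............  {}
  5. create(b)  ⇒  F.............  {b→[0]}
  6. unlink(b)  ⇒  ..............  {}
  7. create(b)  ⇒  F.............  {b→[0]}
  8. create(a)  ⇒  FF............  {a→[1]; b→[0]}
  9. unlink(b)  ⇒  .F............  {a→[1]}
  10. unlink(a)  ⇒  ..............  {}
  11. create(b)  ⇒  F.............  {b→[0]}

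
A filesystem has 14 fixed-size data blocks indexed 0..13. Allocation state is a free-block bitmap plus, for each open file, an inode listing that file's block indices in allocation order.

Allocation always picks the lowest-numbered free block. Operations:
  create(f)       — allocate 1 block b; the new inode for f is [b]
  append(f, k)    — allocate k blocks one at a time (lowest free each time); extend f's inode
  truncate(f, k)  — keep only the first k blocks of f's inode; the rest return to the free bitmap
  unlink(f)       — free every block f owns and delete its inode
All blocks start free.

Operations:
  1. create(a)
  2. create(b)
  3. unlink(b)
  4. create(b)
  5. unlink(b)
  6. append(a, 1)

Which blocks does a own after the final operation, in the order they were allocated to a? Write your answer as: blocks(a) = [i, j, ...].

after create(a) → a:[0]  free=[F.............]
after create(b) → a:[0], b:[1]  free=[FF............]
after unlink(b) → a:[0]  free=[F.............]
after create(b) → a:[0], b:[1]  free=[FF............]
after unlink(b) → a:[0]  free=[F.............]
after append(a, 1) → a:[0, 1]  free=[FF............]

blocks(a) = [0, 1]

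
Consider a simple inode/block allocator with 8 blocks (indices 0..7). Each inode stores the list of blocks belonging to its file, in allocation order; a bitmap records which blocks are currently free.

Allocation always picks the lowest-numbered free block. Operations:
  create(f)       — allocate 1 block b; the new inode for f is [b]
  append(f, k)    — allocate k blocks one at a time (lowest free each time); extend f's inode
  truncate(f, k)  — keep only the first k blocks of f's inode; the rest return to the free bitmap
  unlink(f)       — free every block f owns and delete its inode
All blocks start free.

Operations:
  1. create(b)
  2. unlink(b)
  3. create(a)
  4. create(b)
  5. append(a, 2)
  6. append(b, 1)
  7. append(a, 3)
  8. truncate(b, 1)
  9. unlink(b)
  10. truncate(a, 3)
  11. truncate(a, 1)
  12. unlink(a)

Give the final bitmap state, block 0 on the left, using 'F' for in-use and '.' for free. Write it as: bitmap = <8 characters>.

after create(b) → b:[0]  free=[F.......]
after unlink(b) →   free=[........]
after create(a) → a:[0]  free=[F.......]
after create(b) → a:[0], b:[1]  free=[FF......]
after append(a, 2) → a:[0, 2, 3], b:[1]  free=[FFFF....]
after append(b, 1) → a:[0, 2, 3], b:[1, 4]  free=[FFFFF...]
after append(a, 3) → a:[0, 2, 3, 5, 6, 7], b:[1, 4]  free=[FFFFFFFF]
after truncate(b, 1) → a:[0, 2, 3, 5, 6, 7], b:[1]  free=[FFFF.FFF]
after unlink(b) → a:[0, 2, 3, 5, 6, 7]  free=[F.FF.FFF]
after truncate(a, 3) → a:[0, 2, 3]  free=[F.FF....]
after truncate(a, 1) → a:[0]  free=[F.......]
after unlink(a) →   free=[........]

bitmap = ........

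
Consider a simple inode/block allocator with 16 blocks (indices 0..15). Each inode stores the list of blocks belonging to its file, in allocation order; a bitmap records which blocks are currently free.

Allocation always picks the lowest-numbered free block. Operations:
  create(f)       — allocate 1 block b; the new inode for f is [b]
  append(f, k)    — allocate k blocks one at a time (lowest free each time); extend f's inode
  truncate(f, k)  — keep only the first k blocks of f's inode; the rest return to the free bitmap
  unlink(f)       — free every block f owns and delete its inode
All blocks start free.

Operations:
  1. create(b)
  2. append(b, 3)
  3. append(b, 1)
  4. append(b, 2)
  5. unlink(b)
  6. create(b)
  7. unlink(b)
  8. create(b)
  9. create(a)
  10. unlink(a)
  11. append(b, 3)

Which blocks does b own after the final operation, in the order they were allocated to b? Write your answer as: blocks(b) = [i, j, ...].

  1. create(b)  ⇒  F...............  {b→[0]}
  2. append(b, 3)  ⇒  FFFF............  {b→[0, 1, 2, 3]}
  3. append(b, 1)  ⇒  FFFFF...........  {b→[0, 1, 2, 3, 4]}
  4. append(b, 2)  ⇒  FFFFFFF.........  {b→[0, 1, 2, 3, 4, 5, 6]}
  5. unlink(b)  ⇒  ................  {}
  6. create(b)  ⇒  F...............  {b→[0]}
  7. unlink(b)  ⇒  ................  {}
  8. create(b)  ⇒  F...............  {b→[0]}
  9. create(a)  ⇒  FF..............  {a→[1]; b→[0]}
  10. unlink(a)  ⇒  F...............  {b→[0]}
  11. append(b, 3)  ⇒  FFFF............  {b→[0, 1, 2, 3]}

blocks(b) = [0, 1, 2, 3]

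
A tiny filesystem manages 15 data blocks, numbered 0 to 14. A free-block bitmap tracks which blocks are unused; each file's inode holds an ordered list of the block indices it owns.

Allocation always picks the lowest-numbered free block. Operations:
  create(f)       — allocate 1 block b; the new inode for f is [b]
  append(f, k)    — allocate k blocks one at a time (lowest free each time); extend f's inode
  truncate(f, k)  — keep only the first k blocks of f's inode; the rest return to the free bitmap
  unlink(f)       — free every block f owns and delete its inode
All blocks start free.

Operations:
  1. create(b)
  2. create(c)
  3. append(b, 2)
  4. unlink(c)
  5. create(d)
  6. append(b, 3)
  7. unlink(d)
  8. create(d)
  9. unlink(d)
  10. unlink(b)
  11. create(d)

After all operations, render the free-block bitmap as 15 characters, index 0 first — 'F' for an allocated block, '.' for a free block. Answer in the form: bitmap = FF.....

bitmap = F..............

create(b): bitmap=F.............. | b=[0]
create(c): bitmap=FF............. | b=[0] c=[1]
append(b, 2): bitmap=FFFF........... | b=[0, 2, 3] c=[1]
unlink(c): bitmap=F.FF........... | b=[0, 2, 3]
create(d): bitmap=FFFF........... | b=[0, 2, 3] d=[1]
append(b, 3): bitmap=FFFFFFF........ | b=[0, 2, 3, 4, 5, 6] d=[1]
unlink(d): bitmap=F.FFFFF........ | b=[0, 2, 3, 4, 5, 6]
create(d): bitmap=FFFFFFF........ | b=[0, 2, 3, 4, 5, 6] d=[1]
unlink(d): bitmap=F.FFFFF........ | b=[0, 2, 3, 4, 5, 6]
unlink(b): bitmap=............... | 
create(d): bitmap=F.............. | d=[0]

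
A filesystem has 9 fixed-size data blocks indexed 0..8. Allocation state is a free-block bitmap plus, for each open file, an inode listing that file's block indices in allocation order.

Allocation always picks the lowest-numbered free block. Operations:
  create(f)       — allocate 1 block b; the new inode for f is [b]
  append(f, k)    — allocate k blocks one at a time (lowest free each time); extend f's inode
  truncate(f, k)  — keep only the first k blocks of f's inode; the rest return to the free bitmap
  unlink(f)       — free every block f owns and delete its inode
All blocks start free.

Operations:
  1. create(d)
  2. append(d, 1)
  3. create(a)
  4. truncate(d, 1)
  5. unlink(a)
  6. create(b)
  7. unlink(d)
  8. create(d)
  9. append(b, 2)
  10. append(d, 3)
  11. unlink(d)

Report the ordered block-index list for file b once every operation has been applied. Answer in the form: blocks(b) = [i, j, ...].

blocks(b) = [1, 2, 3]

after create(d) → d:[0]  free=[F........]
after append(d, 1) → d:[0, 1]  free=[FF.......]
after create(a) → a:[2], d:[0, 1]  free=[FFF......]
after truncate(d, 1) → a:[2], d:[0]  free=[F.F......]
after unlink(a) → d:[0]  free=[F........]
after create(b) → b:[1], d:[0]  free=[FF.......]
after unlink(d) → b:[1]  free=[.F.......]
after create(d) → b:[1], d:[0]  free=[FF.......]
after append(b, 2) → b:[1, 2, 3], d:[0]  free=[FFFF.....]
after append(d, 3) → b:[1, 2, 3], d:[0, 4, 5, 6]  free=[FFFFFFF..]
after unlink(d) → b:[1, 2, 3]  free=[.FFF.....]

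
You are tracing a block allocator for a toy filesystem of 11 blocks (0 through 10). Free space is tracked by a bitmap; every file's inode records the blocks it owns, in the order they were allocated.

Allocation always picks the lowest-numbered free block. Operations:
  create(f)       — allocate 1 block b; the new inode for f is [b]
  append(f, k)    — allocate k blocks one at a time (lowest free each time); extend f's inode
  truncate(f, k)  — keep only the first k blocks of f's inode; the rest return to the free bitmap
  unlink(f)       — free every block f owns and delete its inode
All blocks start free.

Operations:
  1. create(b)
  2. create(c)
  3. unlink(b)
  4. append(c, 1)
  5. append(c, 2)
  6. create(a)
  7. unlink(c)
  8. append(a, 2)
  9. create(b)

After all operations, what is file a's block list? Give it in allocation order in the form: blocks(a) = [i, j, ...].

create(b): bitmap=F.......... | b=[0]
create(c): bitmap=FF......... | b=[0] c=[1]
unlink(b): bitmap=.F......... | c=[1]
append(c, 1): bitmap=FF......... | c=[1, 0]
append(c, 2): bitmap=FFFF....... | c=[1, 0, 2, 3]
create(a): bitmap=FFFFF...... | a=[4] c=[1, 0, 2, 3]
unlink(c): bitmap=....F...... | a=[4]
append(a, 2): bitmap=FF..F...... | a=[4, 0, 1]
create(b): bitmap=FFF.F...... | a=[4, 0, 1] b=[2]

blocks(a) = [4, 0, 1]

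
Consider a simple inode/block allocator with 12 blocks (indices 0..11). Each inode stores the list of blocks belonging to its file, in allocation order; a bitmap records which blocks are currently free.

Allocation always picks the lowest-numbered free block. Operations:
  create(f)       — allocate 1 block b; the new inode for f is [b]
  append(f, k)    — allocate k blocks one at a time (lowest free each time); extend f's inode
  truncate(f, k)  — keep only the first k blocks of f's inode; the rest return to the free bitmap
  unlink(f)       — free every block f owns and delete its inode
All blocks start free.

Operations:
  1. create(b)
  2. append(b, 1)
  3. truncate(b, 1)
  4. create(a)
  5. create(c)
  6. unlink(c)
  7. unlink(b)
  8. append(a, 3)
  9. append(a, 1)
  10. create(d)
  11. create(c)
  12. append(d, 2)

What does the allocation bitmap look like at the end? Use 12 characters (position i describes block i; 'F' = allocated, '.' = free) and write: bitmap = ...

bitmap = FFFFFFFFF...

create(b): bitmap=F........... | b=[0]
append(b, 1): bitmap=FF.......... | b=[0, 1]
truncate(b, 1): bitmap=F........... | b=[0]
create(a): bitmap=FF.......... | a=[1] b=[0]
create(c): bitmap=FFF......... | a=[1] b=[0] c=[2]
unlink(c): bitmap=FF.......... | a=[1] b=[0]
unlink(b): bitmap=.F.......... | a=[1]
append(a, 3): bitmap=FFFF........ | a=[1, 0, 2, 3]
append(a, 1): bitmap=FFFFF....... | a=[1, 0, 2, 3, 4]
create(d): bitmap=FFFFFF...... | a=[1, 0, 2, 3, 4] d=[5]
create(c): bitmap=FFFFFFF..... | a=[1, 0, 2, 3, 4] c=[6] d=[5]
append(d, 2): bitmap=FFFFFFFFF... | a=[1, 0, 2, 3, 4] c=[6] d=[5, 7, 8]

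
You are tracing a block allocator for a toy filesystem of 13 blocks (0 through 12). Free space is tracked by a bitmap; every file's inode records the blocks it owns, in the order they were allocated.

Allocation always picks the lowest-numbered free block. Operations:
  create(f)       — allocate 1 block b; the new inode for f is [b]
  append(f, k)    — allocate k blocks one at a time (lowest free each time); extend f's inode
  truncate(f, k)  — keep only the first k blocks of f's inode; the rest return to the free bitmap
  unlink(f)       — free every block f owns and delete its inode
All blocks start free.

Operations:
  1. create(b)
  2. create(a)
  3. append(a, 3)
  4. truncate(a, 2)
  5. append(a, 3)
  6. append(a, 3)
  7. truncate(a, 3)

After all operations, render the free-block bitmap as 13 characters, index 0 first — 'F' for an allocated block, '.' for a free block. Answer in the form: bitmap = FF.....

  1. create(b)  ⇒  F............  {b→[0]}
  2. create(a)  ⇒  FF...........  {a→[1]; b→[0]}
  3. append(a, 3)  ⇒  FFFFF........  {a→[1, 2, 3, 4]; b→[0]}
  4. truncate(a, 2)  ⇒  FFF..........  {a→[1, 2]; b→[0]}
  5. append(a, 3)  ⇒  FFFFFF.......  {a→[1, 2, 3, 4, 5]; b→[0]}
  6. append(a, 3)  ⇒  FFFFFFFFF....  {a→[1, 2, 3, 4, 5, 6, 7, 8]; b→[0]}
  7. truncate(a, 3)  ⇒  FFFF.........  {a→[1, 2, 3]; b→[0]}

bitmap = FFFF.........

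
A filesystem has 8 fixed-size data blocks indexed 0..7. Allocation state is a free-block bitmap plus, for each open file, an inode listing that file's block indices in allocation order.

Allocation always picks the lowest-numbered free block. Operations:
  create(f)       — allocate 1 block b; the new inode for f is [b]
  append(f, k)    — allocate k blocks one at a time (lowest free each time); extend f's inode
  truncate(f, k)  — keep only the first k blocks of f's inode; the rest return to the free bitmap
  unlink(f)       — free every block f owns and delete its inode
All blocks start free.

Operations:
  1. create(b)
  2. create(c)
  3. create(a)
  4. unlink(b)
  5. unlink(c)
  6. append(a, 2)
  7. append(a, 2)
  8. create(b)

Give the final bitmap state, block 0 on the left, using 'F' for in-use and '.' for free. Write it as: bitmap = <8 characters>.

bitmap = FFFFFF..

after create(b) → b:[0]  free=[F.......]
after create(c) → b:[0], c:[1]  free=[FF......]
after create(a) → a:[2], b:[0], c:[1]  free=[FFF.....]
after unlink(b) → a:[2], c:[1]  free=[.FF.....]
after unlink(c) → a:[2]  free=[..F.....]
after append(a, 2) → a:[2, 0, 1]  free=[FFF.....]
after append(a, 2) → a:[2, 0, 1, 3, 4]  free=[FFFFF...]
after create(b) → a:[2, 0, 1, 3, 4], b:[5]  free=[FFFFFF..]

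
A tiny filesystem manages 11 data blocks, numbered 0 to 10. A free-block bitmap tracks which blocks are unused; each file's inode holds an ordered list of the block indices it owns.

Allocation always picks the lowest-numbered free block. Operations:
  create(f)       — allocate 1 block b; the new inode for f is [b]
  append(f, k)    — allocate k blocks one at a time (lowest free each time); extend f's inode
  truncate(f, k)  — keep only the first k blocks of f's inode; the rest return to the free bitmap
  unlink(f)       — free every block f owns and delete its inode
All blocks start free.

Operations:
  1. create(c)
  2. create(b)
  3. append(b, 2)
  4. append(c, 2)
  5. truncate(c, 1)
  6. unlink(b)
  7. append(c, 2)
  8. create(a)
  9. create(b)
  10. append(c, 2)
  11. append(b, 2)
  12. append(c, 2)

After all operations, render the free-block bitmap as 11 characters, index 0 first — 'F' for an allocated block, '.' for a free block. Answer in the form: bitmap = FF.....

create(c): bitmap=F.......... | c=[0]
create(b): bitmap=FF......... | b=[1] c=[0]
append(b, 2): bitmap=FFFF....... | b=[1, 2, 3] c=[0]
append(c, 2): bitmap=FFFFFF..... | b=[1, 2, 3] c=[0, 4, 5]
truncate(c, 1): bitmap=FFFF....... | b=[1, 2, 3] c=[0]
unlink(b): bitmap=F.......... | c=[0]
append(c, 2): bitmap=FFF........ | c=[0, 1, 2]
create(a): bitmap=FFFF....... | a=[3] c=[0, 1, 2]
create(b): bitmap=FFFFF...... | a=[3] b=[4] c=[0, 1, 2]
append(c, 2): bitmap=FFFFFFF.... | a=[3] b=[4] c=[0, 1, 2, 5, 6]
append(b, 2): bitmap=FFFFFFFFF.. | a=[3] b=[4, 7, 8] c=[0, 1, 2, 5, 6]
append(c, 2): bitmap=FFFFFFFFFFF | a=[3] b=[4, 7, 8] c=[0, 1, 2, 5, 6, 9, 10]

bitmap = FFFFFFFFFFF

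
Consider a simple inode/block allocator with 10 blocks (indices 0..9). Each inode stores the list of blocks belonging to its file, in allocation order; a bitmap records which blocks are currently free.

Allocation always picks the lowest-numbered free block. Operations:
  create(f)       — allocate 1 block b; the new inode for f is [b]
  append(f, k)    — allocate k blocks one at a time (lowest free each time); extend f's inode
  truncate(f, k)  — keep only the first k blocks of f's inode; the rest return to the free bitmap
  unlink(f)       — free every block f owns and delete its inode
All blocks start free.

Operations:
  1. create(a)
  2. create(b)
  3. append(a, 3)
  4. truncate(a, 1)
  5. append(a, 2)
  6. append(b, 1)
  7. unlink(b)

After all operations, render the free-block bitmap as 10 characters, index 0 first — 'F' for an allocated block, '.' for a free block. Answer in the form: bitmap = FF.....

create(a): bitmap=F......... | a=[0]
create(b): bitmap=FF........ | a=[0] b=[1]
append(a, 3): bitmap=FFFFF..... | a=[0, 2, 3, 4] b=[1]
truncate(a, 1): bitmap=FF........ | a=[0] b=[1]
append(a, 2): bitmap=FFFF...... | a=[0, 2, 3] b=[1]
append(b, 1): bitmap=FFFFF..... | a=[0, 2, 3] b=[1, 4]
unlink(b): bitmap=F.FF...... | a=[0, 2, 3]

bitmap = F.FF......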